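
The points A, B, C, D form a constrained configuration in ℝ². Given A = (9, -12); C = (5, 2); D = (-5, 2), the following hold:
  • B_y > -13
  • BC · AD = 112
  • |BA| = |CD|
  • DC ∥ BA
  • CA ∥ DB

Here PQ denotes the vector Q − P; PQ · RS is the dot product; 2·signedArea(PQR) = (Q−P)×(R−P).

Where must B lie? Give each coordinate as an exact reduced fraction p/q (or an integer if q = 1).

B = (-1, -12)

1. B_x = -1  [DC ∥ BA ∩ CA ∥ DB]
2. B_y = -12  [DC ∥ BA ∩ CA ∥ DB]
   → B = (-1, -12)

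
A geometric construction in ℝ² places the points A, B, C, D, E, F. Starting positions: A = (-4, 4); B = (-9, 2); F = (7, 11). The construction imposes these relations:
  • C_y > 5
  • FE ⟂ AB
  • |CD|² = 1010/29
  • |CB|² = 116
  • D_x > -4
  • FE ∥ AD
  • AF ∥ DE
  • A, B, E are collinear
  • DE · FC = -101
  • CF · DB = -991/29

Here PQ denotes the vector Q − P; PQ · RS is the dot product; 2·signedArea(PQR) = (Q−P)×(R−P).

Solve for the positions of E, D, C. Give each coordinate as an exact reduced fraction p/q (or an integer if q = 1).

1. E_x = 229/29  [A, B, E are collinear ∩ FE ⟂ AB]
2. E_y = 254/29  [A, B, E are collinear ∩ FE ⟂ AB]
   → E = (229/29, 254/29)
3. D_x = -90/29  [AF ∥ DE ∩ FE ∥ AD]
4. D_y = 51/29  [AF ∥ DE ∩ FE ∥ AD]
   → D = (-90/29, 51/29)
5. C_x = 1  [CF · DB = -991/29 ∩ DE · FC = -101]
6. C_y = 6  [CF · DB = -991/29 ∩ DE · FC = -101]
   → C = (1, 6)

C = (1, 6)
D = (-90/29, 51/29)
E = (229/29, 254/29)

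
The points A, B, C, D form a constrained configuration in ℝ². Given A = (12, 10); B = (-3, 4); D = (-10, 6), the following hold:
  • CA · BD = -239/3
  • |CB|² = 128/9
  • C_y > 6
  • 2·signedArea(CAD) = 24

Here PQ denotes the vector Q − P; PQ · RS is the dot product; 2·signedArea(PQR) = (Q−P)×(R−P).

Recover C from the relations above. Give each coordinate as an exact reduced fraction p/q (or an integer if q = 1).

C = (-1/3, 20/3)

1. C_x = -1/3  [2·signedArea(CAD) = 24 ∩ CA · BD = -239/3]
2. C_y = 20/3  [2·signedArea(CAD) = 24 ∩ CA · BD = -239/3]
   → C = (-1/3, 20/3)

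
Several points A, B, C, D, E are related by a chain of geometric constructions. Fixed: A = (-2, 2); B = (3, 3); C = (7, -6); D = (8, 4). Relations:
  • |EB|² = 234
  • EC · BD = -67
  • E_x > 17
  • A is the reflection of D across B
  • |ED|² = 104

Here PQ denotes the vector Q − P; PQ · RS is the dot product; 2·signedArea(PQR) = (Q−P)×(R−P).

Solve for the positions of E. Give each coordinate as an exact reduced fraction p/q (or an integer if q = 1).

1. E_x = 18  [line -5·x + -1·y + 96 = 0 ∩ |ED|² = 104]
2. E_y = 6  [line -5·x + -1·y + 96 = 0 ∩ |ED|² = 104]
   → E = (18, 6)

E = (18, 6)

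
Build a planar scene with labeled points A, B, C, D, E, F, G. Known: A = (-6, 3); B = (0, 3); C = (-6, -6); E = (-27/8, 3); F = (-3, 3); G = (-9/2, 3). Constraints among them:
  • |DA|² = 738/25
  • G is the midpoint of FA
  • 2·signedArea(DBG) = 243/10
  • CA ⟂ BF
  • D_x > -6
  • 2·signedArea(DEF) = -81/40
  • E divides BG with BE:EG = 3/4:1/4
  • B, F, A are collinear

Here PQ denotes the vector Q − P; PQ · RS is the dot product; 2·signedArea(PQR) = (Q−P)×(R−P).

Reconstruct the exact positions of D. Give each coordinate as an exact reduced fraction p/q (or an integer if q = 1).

1. D_y = -12/5  [2·signedArea(DBG) = 243/10]
2. D_x = -27/5  [|DA|² = 738/25]
   → D = (-27/5, -12/5)

D = (-27/5, -12/5)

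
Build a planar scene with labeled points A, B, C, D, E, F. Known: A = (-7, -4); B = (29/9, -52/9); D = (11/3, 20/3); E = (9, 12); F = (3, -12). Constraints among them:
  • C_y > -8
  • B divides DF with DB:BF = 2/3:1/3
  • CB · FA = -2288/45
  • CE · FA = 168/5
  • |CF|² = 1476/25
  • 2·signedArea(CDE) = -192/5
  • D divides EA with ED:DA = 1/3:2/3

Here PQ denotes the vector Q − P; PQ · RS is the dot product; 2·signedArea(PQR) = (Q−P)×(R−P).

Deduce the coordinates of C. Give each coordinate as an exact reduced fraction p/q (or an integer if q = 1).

1. C_x = -3  [CB · FA = -2288/45 ∩ 2·signedArea(CDE) = -192/5]
2. C_y = -36/5  [CB · FA = -2288/45 ∩ 2·signedArea(CDE) = -192/5]
   → C = (-3, -36/5)

C = (-3, -36/5)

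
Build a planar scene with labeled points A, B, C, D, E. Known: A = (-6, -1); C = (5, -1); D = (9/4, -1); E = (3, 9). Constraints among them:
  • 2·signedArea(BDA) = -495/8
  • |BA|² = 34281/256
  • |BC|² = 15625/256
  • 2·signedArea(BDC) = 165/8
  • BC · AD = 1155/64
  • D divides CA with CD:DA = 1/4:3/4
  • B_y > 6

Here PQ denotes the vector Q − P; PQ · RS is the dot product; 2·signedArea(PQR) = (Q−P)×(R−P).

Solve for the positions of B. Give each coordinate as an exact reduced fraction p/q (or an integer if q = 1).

B = (45/16, 13/2)

1. B_x = 45/16  [BC · AD = 1155/64 ∩ 2·signedArea(BDC) = 165/8]
2. B_y = 13/2  [BC · AD = 1155/64 ∩ 2·signedArea(BDC) = 165/8]
   → B = (45/16, 13/2)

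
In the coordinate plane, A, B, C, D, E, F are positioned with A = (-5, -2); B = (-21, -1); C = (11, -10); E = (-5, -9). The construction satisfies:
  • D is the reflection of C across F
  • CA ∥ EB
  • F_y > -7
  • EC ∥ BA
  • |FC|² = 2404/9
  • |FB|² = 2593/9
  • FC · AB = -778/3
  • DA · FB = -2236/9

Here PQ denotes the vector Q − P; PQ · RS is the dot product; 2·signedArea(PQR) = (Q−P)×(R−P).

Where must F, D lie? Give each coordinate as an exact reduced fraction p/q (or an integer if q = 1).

D = (-21, -10/3)
F = (-5, -20/3)

1. F_x = -5  [line 16·x + -1·y + 220/3 = 0 ∩ |FC|² = 2404/9]
2. F_y = -20/3  [line 16·x + -1·y + 220/3 = 0 ∩ |FC|² = 2404/9]
   → F = (-5, -20/3)
3. D_x = -21  [D is the reflection of C across F]
4. D_y = -10/3  [D is the reflection of C across F]
   → D = (-21, -10/3)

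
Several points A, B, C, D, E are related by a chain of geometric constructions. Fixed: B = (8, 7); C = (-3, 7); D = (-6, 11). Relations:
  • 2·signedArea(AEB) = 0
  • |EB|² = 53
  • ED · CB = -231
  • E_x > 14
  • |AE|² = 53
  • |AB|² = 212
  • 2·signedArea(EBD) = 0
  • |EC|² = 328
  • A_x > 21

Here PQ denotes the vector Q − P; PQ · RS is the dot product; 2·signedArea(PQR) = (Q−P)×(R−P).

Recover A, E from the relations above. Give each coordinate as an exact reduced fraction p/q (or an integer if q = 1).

1. E_x = 15  [2·signedArea(EBD) = 0 ∩ ED · CB = -231]
2. E_y = 5  [2·signedArea(EBD) = 0 ∩ ED · CB = -231]
   → E = (15, 5)
3. A_x = 22  [line -2·x + -7·y + 65 = 0 ∩ |AE|² = 53]
4. A_y = 3  [line -2·x + -7·y + 65 = 0 ∩ |AE|² = 53]
   → A = (22, 3)

A = (22, 3)
E = (15, 5)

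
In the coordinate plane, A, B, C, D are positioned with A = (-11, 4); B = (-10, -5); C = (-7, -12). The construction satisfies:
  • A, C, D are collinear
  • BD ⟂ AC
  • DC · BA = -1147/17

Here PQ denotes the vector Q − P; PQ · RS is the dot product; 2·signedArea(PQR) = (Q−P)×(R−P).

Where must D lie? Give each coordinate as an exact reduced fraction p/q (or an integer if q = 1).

D = (-150/17, -80/17)

1. D_x = -150/17  [A, C, D are collinear ∩ BD ⟂ AC]
2. D_y = -80/17  [A, C, D are collinear ∩ BD ⟂ AC]
   → D = (-150/17, -80/17)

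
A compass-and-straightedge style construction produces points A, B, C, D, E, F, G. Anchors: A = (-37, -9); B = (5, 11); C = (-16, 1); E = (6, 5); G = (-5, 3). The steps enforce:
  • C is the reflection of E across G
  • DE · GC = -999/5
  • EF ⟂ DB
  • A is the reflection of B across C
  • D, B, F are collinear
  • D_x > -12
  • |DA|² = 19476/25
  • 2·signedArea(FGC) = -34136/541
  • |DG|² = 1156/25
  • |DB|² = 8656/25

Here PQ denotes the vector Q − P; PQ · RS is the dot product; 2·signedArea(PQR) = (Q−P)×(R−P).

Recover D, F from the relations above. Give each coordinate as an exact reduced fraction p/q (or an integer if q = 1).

1. D_x = -59/5  [line 11·x + 2·y + 619/5 = 0 ∩ |DB|² = 8656/25]
2. D_y = 3  [line 11·x + 2·y + 619/5 = 0 ∩ |DB|² = 8656/25]
   → D = (-59/5, 3)
3. F_x = 1886/541  [D, B, F are collinear ∩ EF ⟂ DB]
4. F_y = 5561/541  [D, B, F are collinear ∩ EF ⟂ DB]
   → F = (1886/541, 5561/541)

D = (-59/5, 3)
F = (1886/541, 5561/541)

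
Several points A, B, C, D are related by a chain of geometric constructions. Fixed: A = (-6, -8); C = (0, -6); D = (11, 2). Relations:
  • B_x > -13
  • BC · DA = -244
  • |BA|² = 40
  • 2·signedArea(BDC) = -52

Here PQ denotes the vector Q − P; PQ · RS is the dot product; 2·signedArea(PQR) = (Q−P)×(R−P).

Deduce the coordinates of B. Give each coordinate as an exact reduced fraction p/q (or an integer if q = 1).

1. B_x = -12  [2·signedArea(BDC) = -52 ∩ BC · DA = -244]
2. B_y = -10  [2·signedArea(BDC) = -52 ∩ BC · DA = -244]
   → B = (-12, -10)

B = (-12, -10)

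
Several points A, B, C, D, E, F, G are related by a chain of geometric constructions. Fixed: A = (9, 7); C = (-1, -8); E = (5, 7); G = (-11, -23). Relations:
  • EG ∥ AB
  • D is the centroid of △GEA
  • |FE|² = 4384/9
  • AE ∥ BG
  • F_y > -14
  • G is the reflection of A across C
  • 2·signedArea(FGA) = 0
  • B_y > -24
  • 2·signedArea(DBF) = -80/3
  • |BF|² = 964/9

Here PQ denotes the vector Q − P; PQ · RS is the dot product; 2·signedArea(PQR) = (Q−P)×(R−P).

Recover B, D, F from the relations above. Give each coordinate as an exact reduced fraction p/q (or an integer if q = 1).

1. B_x = -7  [AE ∥ BG ∩ EG ∥ AB]
2. B_y = -23  [AE ∥ BG ∩ EG ∥ AB]
   → B = (-7, -23)
3. D_x = 1  [D is the centroid of △GEA]
4. D_y = -3  [D is the centroid of △GEA]
   → D = (1, -3)
5. F_x = -13/3  [2·signedArea(FGA) = 0 ∩ 2·signedArea(DBF) = -80/3]
6. F_y = -13  [2·signedArea(FGA) = 0 ∩ 2·signedArea(DBF) = -80/3]
   → F = (-13/3, -13)

B = (-7, -23)
D = (1, -3)
F = (-13/3, -13)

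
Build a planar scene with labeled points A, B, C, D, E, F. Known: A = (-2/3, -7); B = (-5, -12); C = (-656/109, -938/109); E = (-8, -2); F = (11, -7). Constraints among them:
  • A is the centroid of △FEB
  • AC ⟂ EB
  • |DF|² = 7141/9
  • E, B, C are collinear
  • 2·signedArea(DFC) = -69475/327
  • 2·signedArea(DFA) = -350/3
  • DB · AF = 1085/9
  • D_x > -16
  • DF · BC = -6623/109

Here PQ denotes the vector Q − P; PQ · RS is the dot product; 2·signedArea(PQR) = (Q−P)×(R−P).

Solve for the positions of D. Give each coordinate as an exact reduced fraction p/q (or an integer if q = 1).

1. D_x = -46/3  [2·signedArea(DFA) = -350/3 ∩ 2·signedArea(DFC) = -69475/327]
2. D_y = 3  [2·signedArea(DFA) = -350/3 ∩ 2·signedArea(DFC) = -69475/327]
   → D = (-46/3, 3)

D = (-46/3, 3)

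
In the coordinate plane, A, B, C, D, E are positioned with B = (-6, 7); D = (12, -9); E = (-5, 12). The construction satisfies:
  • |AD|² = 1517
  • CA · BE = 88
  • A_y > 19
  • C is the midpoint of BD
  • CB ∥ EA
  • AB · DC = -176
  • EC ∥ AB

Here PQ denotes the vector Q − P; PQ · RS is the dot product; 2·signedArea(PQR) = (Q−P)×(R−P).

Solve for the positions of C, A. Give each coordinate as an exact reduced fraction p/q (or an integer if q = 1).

A = (-14, 20)
C = (3, -1)

1. C_x = 3  [C is the midpoint of BD]
2. C_y = -1  [C is the midpoint of BD]
   → C = (3, -1)
3. A_x = -14  [EC ∥ AB ∩ CB ∥ EA]
4. A_y = 20  [EC ∥ AB ∩ CB ∥ EA]
   → A = (-14, 20)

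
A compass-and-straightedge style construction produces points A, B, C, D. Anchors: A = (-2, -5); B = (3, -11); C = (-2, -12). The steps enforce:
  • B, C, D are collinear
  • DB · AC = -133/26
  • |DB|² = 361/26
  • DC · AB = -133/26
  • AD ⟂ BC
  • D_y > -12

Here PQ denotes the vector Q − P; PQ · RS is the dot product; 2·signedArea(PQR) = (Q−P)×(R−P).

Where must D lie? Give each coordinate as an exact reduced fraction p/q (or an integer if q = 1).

D = (-17/26, -305/26)

1. D_x = -17/26  [B, C, D are collinear ∩ AD ⟂ BC]
2. D_y = -305/26  [B, C, D are collinear ∩ AD ⟂ BC]
   → D = (-17/26, -305/26)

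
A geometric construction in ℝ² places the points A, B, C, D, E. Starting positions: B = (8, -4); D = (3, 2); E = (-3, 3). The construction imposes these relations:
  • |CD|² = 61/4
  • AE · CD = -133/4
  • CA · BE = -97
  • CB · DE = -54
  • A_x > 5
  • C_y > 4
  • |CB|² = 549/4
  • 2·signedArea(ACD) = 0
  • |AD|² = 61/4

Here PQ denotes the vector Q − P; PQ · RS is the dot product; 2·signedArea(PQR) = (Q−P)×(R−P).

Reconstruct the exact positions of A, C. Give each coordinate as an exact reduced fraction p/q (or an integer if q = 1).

1. C_x = 1/2  [line 6·x + -1·y + 2 = 0 ∩ |CD|² = 61/4]
2. C_y = 5  [line 6·x + -1·y + 2 = 0 ∩ |CD|² = 61/4]
   → C = (1/2, 5)
3. A_x = 11/2  [2·signedArea(ACD) = 0 ∩ CA · BE = -97]
4. A_y = -1  [2·signedArea(ACD) = 0 ∩ CA · BE = -97]
   → A = (11/2, -1)

A = (11/2, -1)
C = (1/2, 5)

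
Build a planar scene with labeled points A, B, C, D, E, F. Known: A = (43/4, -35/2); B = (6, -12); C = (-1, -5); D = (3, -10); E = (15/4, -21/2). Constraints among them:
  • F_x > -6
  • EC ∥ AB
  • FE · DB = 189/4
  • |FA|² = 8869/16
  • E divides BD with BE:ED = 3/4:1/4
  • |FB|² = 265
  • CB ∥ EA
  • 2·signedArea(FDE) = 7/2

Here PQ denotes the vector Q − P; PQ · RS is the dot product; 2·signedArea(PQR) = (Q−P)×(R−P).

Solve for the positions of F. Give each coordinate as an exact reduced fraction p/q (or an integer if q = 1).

1. F_x = -5  [2·signedArea(FDE) = 7/2 ∩ FE · DB = 189/4]
2. F_y = 0  [2·signedArea(FDE) = 7/2 ∩ FE · DB = 189/4]
   → F = (-5, 0)

F = (-5, 0)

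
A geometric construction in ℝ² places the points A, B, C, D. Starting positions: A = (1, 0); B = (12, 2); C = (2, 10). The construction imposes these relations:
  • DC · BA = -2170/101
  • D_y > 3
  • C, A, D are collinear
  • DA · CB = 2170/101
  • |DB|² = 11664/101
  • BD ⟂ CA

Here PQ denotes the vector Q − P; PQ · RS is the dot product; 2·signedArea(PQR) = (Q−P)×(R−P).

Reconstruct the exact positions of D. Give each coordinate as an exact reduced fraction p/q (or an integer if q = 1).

1. D_x = 132/101  [C, A, D are collinear ∩ BD ⟂ CA]
2. D_y = 310/101  [C, A, D are collinear ∩ BD ⟂ CA]
   → D = (132/101, 310/101)

D = (132/101, 310/101)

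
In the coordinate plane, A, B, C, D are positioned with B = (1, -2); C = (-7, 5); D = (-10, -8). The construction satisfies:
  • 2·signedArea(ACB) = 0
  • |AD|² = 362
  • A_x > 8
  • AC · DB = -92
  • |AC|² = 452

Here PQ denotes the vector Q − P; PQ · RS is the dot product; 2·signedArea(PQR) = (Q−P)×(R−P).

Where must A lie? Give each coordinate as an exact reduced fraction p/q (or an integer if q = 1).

1. A_x = 9  [2·signedArea(ACB) = 0 ∩ AC · DB = -92]
2. A_y = -9  [2·signedArea(ACB) = 0 ∩ AC · DB = -92]
   → A = (9, -9)

A = (9, -9)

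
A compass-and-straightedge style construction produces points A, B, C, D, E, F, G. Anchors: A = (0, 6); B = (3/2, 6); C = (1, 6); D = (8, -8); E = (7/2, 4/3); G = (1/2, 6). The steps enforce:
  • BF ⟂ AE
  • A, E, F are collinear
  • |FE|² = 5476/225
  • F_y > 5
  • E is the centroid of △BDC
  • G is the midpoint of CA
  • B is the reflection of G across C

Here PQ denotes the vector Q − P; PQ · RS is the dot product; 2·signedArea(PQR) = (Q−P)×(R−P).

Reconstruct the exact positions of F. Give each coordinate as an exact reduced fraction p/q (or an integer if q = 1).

F = (27/50, 132/25)

1. F_x = 27/50  [A, E, F are collinear ∩ BF ⟂ AE]
2. F_y = 132/25  [A, E, F are collinear ∩ BF ⟂ AE]
   → F = (27/50, 132/25)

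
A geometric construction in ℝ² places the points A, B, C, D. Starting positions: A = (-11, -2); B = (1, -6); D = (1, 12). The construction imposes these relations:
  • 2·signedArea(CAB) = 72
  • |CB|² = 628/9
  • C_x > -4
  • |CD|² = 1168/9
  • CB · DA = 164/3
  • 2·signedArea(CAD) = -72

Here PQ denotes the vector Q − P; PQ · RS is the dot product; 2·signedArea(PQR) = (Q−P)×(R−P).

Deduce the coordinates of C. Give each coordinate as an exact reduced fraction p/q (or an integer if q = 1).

C = (-3, 4/3)

1. C_x = -3  [CB · DA = 164/3 ∩ 2·signedArea(CAD) = -72]
2. C_y = 4/3  [CB · DA = 164/3 ∩ 2·signedArea(CAD) = -72]
   → C = (-3, 4/3)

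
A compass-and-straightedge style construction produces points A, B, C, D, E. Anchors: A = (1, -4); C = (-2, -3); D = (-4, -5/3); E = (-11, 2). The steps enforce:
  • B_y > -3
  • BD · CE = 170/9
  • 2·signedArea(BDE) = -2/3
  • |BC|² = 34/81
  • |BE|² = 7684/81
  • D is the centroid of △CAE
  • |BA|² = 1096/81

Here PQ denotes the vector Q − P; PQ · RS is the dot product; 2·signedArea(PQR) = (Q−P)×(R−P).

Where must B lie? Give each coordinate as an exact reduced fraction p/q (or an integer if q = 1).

B = (-7/3, -22/9)

1. B_x = -7/3  [2·signedArea(BDE) = -2/3 ∩ BD · CE = 170/9]
2. B_y = -22/9  [2·signedArea(BDE) = -2/3 ∩ BD · CE = 170/9]
   → B = (-7/3, -22/9)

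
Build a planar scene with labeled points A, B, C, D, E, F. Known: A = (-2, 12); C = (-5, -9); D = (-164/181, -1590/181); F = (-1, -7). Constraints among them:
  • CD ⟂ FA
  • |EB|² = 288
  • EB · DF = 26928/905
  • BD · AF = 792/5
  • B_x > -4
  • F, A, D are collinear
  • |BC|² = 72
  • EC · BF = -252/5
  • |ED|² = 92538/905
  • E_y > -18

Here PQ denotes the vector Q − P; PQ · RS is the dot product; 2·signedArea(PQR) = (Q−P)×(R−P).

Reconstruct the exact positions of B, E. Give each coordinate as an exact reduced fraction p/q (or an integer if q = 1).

1. B_x = -19/5  [line -1·x + 19·y + 38/5 = 0 ∩ |BC|² = 72]
2. B_y = -3/5  [line -1·x + 19·y + 38/5 = 0 ∩ |BC|² = 72]
   → B = (-19/5, -3/5)
3. E_x = -31/5  [EC · BF = -252/5 ∩ EB · DF = 26928/905]
4. E_y = -87/5  [EC · BF = -252/5 ∩ EB · DF = 26928/905]
   → E = (-31/5, -87/5)

B = (-19/5, -3/5)
E = (-31/5, -87/5)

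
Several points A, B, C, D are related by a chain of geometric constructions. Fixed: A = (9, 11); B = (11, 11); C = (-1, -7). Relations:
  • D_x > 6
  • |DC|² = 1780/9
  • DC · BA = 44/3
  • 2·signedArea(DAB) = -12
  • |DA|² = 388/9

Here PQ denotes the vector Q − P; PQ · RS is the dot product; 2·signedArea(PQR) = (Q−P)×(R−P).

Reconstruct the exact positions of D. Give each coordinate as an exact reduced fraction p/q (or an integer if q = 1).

1. D_x = 19/3  [2·signedArea(DAB) = -12 ∩ DC · BA = 44/3]
2. D_y = 5  [2·signedArea(DAB) = -12 ∩ DC · BA = 44/3]
   → D = (19/3, 5)

D = (19/3, 5)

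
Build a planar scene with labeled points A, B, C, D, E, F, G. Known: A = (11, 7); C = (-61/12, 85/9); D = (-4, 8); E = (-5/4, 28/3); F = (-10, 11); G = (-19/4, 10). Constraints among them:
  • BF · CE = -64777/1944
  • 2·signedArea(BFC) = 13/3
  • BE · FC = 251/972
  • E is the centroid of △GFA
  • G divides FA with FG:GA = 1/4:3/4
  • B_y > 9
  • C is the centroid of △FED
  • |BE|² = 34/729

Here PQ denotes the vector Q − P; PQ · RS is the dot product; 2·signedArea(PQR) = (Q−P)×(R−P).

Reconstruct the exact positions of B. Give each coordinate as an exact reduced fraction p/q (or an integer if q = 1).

1. B_x = -49/36  [BE · FC = 251/972 ∩ 2·signedArea(BFC) = 13/3]
2. B_y = 247/27  [BE · FC = 251/972 ∩ 2·signedArea(BFC) = 13/3]
   → B = (-49/36, 247/27)

B = (-49/36, 247/27)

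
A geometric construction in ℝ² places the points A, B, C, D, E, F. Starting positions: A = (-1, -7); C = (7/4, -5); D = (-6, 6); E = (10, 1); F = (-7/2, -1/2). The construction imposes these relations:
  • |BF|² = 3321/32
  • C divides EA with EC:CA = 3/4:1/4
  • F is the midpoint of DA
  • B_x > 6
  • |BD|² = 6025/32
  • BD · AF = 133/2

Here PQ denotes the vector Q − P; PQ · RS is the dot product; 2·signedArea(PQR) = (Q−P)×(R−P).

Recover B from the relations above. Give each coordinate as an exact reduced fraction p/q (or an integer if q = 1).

1. B_x = 53/8  [line 5/2·x + -13/2·y + -25/2 = 0 ∩ |BF|² = 3321/32]
2. B_y = 5/8  [line 5/2·x + -13/2·y + -25/2 = 0 ∩ |BF|² = 3321/32]
   → B = (53/8, 5/8)

B = (53/8, 5/8)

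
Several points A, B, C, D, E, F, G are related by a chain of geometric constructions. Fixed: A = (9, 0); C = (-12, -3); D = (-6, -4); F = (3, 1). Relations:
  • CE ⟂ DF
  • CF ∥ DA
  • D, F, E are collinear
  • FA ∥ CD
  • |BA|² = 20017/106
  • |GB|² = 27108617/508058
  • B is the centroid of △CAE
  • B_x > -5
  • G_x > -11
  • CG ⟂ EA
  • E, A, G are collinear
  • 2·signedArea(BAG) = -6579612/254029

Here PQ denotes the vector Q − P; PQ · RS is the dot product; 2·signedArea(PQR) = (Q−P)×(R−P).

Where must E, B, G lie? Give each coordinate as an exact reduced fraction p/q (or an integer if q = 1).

1. E_x = -1077/106  [D, F, E are collinear ∩ CE ⟂ DF]
2. E_y = -669/106  [D, F, E are collinear ∩ CE ⟂ DF]
   → E = (-1077/106, -669/106)
3. B_x = -465/106  [B is the centroid of △CAE]
4. B_y = -329/106  [B is the centroid of △CAE]
   → B = (-465/106, -329/106)
5. G_x = -2752650/254029  [E, A, G are collinear ∩ CG ⟂ EA]
6. G_y = -1659789/254029  [E, A, G are collinear ∩ CG ⟂ EA]
   → G = (-2752650/254029, -1659789/254029)

B = (-465/106, -329/106)
E = (-1077/106, -669/106)
G = (-2752650/254029, -1659789/254029)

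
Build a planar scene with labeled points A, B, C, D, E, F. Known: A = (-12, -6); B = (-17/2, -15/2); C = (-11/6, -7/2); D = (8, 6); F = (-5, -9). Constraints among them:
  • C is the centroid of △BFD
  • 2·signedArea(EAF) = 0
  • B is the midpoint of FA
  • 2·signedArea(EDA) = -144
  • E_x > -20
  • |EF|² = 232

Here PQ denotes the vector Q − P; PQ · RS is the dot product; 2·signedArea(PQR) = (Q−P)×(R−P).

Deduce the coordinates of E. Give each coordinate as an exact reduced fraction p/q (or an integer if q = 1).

1. E_x = -19  [2·signedArea(EAF) = 0 ∩ 2·signedArea(EDA) = -144]
2. E_y = -3  [2·signedArea(EAF) = 0 ∩ 2·signedArea(EDA) = -144]
   → E = (-19, -3)

E = (-19, -3)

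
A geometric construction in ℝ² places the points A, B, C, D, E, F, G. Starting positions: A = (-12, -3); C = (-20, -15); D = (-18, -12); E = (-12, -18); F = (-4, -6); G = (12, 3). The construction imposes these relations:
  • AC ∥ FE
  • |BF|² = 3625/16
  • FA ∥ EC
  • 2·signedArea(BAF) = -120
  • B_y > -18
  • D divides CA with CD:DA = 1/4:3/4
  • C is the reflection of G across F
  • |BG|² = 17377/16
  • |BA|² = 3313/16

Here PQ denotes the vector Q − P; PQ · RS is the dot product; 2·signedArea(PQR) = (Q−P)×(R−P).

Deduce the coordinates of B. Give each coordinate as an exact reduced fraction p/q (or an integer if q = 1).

1. B_x = -14  [line 3·x + 8·y + 180 = 0 ∩ |BG|² = 17377/16]
2. B_y = -69/4  [line 3·x + 8·y + 180 = 0 ∩ |BG|² = 17377/16]
   → B = (-14, -69/4)

B = (-14, -69/4)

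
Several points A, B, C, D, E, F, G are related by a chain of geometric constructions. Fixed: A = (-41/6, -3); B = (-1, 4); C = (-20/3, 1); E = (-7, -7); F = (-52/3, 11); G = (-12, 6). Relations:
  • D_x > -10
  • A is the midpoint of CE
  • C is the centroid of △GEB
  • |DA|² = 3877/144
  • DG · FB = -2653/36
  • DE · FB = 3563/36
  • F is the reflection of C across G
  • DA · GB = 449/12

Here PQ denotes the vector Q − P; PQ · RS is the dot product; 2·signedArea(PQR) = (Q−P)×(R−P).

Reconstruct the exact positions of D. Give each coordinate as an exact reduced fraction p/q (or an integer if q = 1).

1. D_x = -113/12  [DA · GB = 449/12 ∩ DE · FB = 3563/36]
2. D_y = 3/2  [DA · GB = 449/12 ∩ DE · FB = 3563/36]
   → D = (-113/12, 3/2)

D = (-113/12, 3/2)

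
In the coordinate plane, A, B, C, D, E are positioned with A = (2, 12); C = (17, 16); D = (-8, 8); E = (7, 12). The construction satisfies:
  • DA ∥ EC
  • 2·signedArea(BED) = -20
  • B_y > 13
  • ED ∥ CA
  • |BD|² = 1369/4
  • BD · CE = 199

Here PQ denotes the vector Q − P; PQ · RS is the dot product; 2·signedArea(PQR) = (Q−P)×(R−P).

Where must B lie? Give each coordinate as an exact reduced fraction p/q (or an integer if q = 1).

B = (19/2, 14)

1. B_x = 19/2  [BD · CE = 199 ∩ 2·signedArea(BED) = -20]
2. B_y = 14  [BD · CE = 199 ∩ 2·signedArea(BED) = -20]
   → B = (19/2, 14)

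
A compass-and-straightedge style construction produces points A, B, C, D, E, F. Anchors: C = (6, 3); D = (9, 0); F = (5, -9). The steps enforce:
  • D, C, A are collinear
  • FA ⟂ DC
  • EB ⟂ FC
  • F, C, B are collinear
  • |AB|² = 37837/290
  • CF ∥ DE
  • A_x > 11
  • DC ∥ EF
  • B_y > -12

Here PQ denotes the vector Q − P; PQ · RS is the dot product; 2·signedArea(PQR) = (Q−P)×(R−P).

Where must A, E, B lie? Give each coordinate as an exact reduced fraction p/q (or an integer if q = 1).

1. A_x = 23/2  [D, C, A are collinear ∩ FA ⟂ DC]
2. A_y = -5/2  [D, C, A are collinear ∩ FA ⟂ DC]
   → A = (23/2, -5/2)
3. E_x = 8  [DC ∥ EF ∩ CF ∥ DE]
4. E_y = -12  [DC ∥ EF ∩ CF ∥ DE]
   → E = (8, -12)
5. B_x = 692/145  [F, C, B are collinear ∩ EB ⟂ FC]
6. B_y = -1701/145  [F, C, B are collinear ∩ EB ⟂ FC]
   → B = (692/145, -1701/145)

A = (23/2, -5/2)
B = (692/145, -1701/145)
E = (8, -12)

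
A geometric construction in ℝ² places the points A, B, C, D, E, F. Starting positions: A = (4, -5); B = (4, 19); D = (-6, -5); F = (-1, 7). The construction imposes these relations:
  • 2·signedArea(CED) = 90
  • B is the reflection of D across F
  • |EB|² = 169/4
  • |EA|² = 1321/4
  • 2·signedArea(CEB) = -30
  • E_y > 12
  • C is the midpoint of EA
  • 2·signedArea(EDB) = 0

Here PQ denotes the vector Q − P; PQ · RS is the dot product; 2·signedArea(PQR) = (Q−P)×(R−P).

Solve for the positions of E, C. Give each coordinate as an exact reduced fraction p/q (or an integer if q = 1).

1. E_x = 3/2  [line -24·x + 10·y + -94 = 0 ∩ |EA|² = 1321/4]
2. E_y = 13  [line -24·x + 10·y + -94 = 0 ∩ |EA|² = 1321/4]
   → E = (3/2, 13)
3. C_x = 11/4  [C is the midpoint of EA]
4. C_y = 4  [C is the midpoint of EA]
   → C = (11/4, 4)

C = (11/4, 4)
E = (3/2, 13)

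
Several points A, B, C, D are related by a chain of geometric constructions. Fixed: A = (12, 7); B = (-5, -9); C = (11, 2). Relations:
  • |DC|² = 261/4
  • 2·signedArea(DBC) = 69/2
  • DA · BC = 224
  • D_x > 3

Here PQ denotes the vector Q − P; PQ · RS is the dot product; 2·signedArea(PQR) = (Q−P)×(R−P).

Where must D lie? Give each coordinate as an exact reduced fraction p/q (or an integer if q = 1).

D = (7/2, -1)

1. D_x = 7/2  [DA · BC = 224 ∩ 2·signedArea(DBC) = 69/2]
2. D_y = -1  [DA · BC = 224 ∩ 2·signedArea(DBC) = 69/2]
   → D = (7/2, -1)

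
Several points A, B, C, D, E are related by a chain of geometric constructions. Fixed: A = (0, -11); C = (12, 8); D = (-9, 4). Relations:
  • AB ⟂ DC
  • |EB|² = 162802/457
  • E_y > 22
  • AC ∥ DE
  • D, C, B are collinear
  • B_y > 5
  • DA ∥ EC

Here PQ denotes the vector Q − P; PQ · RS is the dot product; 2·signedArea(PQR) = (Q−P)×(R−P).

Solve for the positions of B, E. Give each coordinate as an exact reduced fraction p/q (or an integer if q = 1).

1. B_x = -1404/457  [D, C, B are collinear ∩ AB ⟂ DC]
2. B_y = 2344/457  [D, C, B are collinear ∩ AB ⟂ DC]
   → B = (-1404/457, 2344/457)
3. E_x = 3  [DA ∥ EC ∩ AC ∥ DE]
4. E_y = 23  [DA ∥ EC ∩ AC ∥ DE]
   → E = (3, 23)

B = (-1404/457, 2344/457)
E = (3, 23)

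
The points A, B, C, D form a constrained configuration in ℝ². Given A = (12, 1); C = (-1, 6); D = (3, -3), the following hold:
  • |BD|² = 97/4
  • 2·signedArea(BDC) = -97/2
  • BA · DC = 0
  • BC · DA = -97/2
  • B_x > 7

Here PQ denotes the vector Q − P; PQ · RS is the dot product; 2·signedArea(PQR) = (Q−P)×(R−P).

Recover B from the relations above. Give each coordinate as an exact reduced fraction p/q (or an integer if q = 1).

1. B_x = 15/2  [BA · DC = 0 ∩ 2·signedArea(BDC) = -97/2]
2. B_y = -1  [BA · DC = 0 ∩ 2·signedArea(BDC) = -97/2]
   → B = (15/2, -1)

B = (15/2, -1)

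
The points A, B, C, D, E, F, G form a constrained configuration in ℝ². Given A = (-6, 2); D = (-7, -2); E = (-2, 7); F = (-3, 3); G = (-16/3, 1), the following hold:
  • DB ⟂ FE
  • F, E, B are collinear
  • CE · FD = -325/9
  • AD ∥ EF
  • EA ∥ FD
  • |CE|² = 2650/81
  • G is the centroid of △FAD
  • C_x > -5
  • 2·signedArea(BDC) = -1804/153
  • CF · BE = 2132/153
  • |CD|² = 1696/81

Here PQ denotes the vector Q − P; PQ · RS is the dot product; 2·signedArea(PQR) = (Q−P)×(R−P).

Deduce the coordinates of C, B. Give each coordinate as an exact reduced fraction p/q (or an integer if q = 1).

1. C_x = -43/9  [line 4·x + 5·y + 82/9 = 0 ∩ |CE|² = 2650/81]
2. C_y = 2  [line 4·x + 5·y + 82/9 = 0 ∩ |CE|² = 2650/81]
   → C = (-43/9, 2)
3. B_x = -75/17  [CF · BE = 2132/153 ∩ F, E, B are collinear]
4. B_y = -45/17  [CF · BE = 2132/153 ∩ F, E, B are collinear]
   → B = (-75/17, -45/17)

B = (-75/17, -45/17)
C = (-43/9, 2)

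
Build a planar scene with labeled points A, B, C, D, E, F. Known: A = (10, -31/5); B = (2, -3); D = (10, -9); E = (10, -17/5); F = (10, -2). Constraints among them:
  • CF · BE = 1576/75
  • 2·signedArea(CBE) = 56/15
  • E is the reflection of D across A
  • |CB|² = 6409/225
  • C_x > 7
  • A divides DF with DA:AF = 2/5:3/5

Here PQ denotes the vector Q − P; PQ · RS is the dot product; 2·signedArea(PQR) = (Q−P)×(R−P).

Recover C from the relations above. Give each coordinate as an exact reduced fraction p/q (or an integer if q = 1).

1. C_x = 22/3  [CF · BE = 1576/75 ∩ 2·signedArea(CBE) = 56/15]
2. C_y = -14/5  [CF · BE = 1576/75 ∩ 2·signedArea(CBE) = 56/15]
   → C = (22/3, -14/5)

C = (22/3, -14/5)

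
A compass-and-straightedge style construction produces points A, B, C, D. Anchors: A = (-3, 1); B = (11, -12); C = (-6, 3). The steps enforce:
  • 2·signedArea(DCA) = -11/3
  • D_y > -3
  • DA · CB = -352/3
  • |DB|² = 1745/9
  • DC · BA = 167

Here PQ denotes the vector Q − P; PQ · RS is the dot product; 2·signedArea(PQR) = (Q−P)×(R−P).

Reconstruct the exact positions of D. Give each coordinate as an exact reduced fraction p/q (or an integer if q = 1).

1. D_x = 2/3  [2·signedArea(DCA) = -11/3 ∩ DC · BA = 167]
2. D_y = -8/3  [2·signedArea(DCA) = -11/3 ∩ DC · BA = 167]
   → D = (2/3, -8/3)

D = (2/3, -8/3)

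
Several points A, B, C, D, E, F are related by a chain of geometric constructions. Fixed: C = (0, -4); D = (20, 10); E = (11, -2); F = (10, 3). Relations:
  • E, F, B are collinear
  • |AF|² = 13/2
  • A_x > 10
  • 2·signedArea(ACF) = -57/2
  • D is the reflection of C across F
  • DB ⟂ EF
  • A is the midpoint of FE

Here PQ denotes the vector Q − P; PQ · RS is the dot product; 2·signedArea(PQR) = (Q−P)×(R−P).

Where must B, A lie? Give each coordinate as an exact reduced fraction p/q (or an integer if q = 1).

1. B_x = 235/26  [E, F, B are collinear ∩ DB ⟂ EF]
2. B_y = 203/26  [E, F, B are collinear ∩ DB ⟂ EF]
   → B = (235/26, 203/26)
3. A_x = 21/2  [A is the midpoint of FE]
4. A_y = 1/2  [A is the midpoint of FE]
   → A = (21/2, 1/2)

A = (21/2, 1/2)
B = (235/26, 203/26)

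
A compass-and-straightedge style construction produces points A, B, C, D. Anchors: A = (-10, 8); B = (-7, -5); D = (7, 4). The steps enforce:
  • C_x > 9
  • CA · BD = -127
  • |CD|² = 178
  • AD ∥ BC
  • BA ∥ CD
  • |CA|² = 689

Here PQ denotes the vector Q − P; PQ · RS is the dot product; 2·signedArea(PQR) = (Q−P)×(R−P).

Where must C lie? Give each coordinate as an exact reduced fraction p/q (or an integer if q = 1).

C = (10, -9)

1. C_x = 10  [BA ∥ CD ∩ AD ∥ BC]
2. C_y = -9  [BA ∥ CD ∩ AD ∥ BC]
   → C = (10, -9)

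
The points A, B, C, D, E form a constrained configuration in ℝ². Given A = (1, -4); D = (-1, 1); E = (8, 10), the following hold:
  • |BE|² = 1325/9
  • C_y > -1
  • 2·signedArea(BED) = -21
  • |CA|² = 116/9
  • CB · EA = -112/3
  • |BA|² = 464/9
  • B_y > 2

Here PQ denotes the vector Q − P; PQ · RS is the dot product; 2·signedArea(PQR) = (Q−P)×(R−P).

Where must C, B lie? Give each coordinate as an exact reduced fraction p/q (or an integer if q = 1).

B = (-5/3, 8/3)
C = (-1/3, -2/3)

1. B_x = -5/3  [line 9·x + -9·y + 39 = 0 ∩ |BA|² = 464/9]
2. B_y = 8/3  [line 9·x + -9·y + 39 = 0 ∩ |BA|² = 464/9]
   → B = (-5/3, 8/3)
3. C_x = -1/3  [line 7·x + 14·y + 35/3 = 0 ∩ |CA|² = 116/9]
4. C_y = -2/3  [line 7·x + 14·y + 35/3 = 0 ∩ |CA|² = 116/9]
   → C = (-1/3, -2/3)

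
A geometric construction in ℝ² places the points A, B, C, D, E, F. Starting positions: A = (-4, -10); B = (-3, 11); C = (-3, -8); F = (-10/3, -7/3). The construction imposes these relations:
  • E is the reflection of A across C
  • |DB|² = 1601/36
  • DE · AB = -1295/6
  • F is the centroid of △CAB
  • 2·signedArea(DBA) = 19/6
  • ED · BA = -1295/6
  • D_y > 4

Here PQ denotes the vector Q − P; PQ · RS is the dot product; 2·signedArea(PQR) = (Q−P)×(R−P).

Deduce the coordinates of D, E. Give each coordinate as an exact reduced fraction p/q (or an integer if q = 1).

1. E_x = -2  [E is the reflection of A across C]
2. E_y = -6  [E is the reflection of A across C]
   → E = (-2, -6)
3. D_x = -19/6  [2·signedArea(DBA) = 19/6 ∩ ED · BA = -1295/6]
4. D_y = 13/3  [2·signedArea(DBA) = 19/6 ∩ ED · BA = -1295/6]
   → D = (-19/6, 13/3)

D = (-19/6, 13/3)
E = (-2, -6)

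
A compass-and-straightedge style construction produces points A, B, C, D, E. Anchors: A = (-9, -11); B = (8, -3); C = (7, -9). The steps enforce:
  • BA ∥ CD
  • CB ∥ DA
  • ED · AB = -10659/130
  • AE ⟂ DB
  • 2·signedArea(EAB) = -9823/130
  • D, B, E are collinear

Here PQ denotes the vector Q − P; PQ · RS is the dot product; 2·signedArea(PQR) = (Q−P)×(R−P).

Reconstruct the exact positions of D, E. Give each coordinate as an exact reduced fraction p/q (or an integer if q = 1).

D = (-10, -17)
E = (-841/130, -1853/130)

1. D_x = -10  [CB ∥ DA ∩ BA ∥ CD]
2. D_y = -17  [CB ∥ DA ∩ BA ∥ CD]
   → D = (-10, -17)
3. E_x = -841/130  [D, B, E are collinear ∩ AE ⟂ DB]
4. E_y = -1853/130  [D, B, E are collinear ∩ AE ⟂ DB]
   → E = (-841/130, -1853/130)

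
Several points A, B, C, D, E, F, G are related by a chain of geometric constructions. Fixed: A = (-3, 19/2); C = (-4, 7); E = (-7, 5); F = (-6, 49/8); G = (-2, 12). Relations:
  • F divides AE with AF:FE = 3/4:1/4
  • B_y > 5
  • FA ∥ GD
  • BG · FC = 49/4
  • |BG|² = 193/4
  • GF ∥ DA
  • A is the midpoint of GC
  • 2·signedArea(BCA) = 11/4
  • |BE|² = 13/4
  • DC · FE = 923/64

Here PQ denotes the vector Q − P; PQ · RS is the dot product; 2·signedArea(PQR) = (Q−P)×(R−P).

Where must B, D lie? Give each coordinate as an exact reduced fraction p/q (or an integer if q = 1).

1. B_x = -11/2  [2·signedArea(BCA) = 11/4 ∩ BG · FC = 49/4]
2. B_y = 6  [2·signedArea(BCA) = 11/4 ∩ BG · FC = 49/4]
   → B = (-11/2, 6)
3. D_x = 1  [GF ∥ DA ∩ FA ∥ GD]
4. D_y = 123/8  [GF ∥ DA ∩ FA ∥ GD]
   → D = (1, 123/8)

B = (-11/2, 6)
D = (1, 123/8)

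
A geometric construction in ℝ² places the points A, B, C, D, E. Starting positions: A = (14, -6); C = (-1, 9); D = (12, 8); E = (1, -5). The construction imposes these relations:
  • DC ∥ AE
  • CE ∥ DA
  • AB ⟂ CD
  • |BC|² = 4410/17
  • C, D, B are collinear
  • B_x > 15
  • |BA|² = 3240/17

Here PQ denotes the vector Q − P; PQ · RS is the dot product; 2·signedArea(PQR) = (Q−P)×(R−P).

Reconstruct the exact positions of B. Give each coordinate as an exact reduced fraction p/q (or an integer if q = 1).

B = (256/17, 132/17)

1. B_x = 256/17  [C, D, B are collinear ∩ AB ⟂ CD]
2. B_y = 132/17  [C, D, B are collinear ∩ AB ⟂ CD]
   → B = (256/17, 132/17)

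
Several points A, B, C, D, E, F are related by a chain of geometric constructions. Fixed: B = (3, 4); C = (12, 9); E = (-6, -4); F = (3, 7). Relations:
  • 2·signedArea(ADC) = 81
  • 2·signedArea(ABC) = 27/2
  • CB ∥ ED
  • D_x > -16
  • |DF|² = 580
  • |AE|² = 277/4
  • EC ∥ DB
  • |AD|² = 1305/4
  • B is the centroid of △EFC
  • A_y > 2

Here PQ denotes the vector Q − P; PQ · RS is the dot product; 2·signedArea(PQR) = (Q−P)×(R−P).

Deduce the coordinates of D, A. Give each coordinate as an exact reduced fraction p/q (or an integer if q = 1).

A = (-3/2, 3)
D = (-15, -9)

1. D_x = -15  [EC ∥ DB ∩ CB ∥ ED]
2. D_y = -9  [EC ∥ DB ∩ CB ∥ ED]
   → D = (-15, -9)
3. A_x = -3/2  [2·signedArea(ABC) = 27/2 ∩ 2·signedArea(ADC) = 81]
4. A_y = 3  [2·signedArea(ABC) = 27/2 ∩ 2·signedArea(ADC) = 81]
   → A = (-3/2, 3)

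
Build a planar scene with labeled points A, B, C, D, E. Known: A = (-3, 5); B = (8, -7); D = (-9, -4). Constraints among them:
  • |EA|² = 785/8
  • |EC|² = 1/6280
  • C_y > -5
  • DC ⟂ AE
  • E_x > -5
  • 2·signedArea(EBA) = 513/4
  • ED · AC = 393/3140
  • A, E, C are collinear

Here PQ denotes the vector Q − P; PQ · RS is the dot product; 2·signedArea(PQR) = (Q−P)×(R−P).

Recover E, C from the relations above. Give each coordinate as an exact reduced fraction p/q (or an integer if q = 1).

1. E_x = -19/4  [line -12·x + -11·y + -437/4 = 0 ∩ |EA|² = 785/8]
2. E_y = -19/4  [line -12·x + -11·y + -437/4 = 0 ∩ |EA|² = 785/8]
   → E = (-19/4, -19/4)
3. C_x = -7461/1570  [A, E, C are collinear ∩ DC ⟂ AE]
4. C_y = -7477/1570  [A, E, C are collinear ∩ DC ⟂ AE]
   → C = (-7461/1570, -7477/1570)

C = (-7461/1570, -7477/1570)
E = (-19/4, -19/4)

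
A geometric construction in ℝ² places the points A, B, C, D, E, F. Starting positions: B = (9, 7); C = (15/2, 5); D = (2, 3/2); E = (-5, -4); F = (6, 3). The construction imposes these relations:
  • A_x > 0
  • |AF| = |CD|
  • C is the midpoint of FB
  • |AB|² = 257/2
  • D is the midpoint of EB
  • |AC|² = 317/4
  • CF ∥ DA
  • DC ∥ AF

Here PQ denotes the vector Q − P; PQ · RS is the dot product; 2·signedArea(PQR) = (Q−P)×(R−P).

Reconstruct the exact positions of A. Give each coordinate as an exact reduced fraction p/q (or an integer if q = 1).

A = (1/2, -1/2)

1. A_x = 1/2  [DC ∥ AF ∩ CF ∥ DA]
2. A_y = -1/2  [DC ∥ AF ∩ CF ∥ DA]
   → A = (1/2, -1/2)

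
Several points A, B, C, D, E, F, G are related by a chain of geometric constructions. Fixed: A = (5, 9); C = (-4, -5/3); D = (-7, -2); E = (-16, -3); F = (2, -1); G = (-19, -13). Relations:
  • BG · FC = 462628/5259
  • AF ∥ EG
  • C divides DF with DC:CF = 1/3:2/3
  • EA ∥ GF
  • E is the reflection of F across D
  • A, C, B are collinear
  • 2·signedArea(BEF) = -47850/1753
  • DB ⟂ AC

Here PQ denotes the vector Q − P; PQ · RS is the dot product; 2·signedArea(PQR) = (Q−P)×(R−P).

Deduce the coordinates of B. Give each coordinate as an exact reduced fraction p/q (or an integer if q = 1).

B = (-9487/1753, -5855/1753)

1. B_x = -9487/1753  [A, C, B are collinear ∩ DB ⟂ AC]
2. B_y = -5855/1753  [A, C, B are collinear ∩ DB ⟂ AC]
   → B = (-9487/1753, -5855/1753)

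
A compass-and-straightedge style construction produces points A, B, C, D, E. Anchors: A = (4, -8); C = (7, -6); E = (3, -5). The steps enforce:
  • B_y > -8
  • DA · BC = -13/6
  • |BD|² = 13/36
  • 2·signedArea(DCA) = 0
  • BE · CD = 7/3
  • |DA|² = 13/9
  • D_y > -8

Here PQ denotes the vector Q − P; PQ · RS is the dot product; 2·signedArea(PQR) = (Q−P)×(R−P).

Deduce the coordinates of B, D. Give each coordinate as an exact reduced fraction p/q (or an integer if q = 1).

B = (11/2, -7)
D = (5, -22/3)

1. D_x = 5  [line 2·x + -3·y + -32 = 0 ∩ |DA|² = 13/9]
2. D_y = -22/3  [line 2·x + -3·y + -32 = 0 ∩ |DA|² = 13/9]
   → D = (5, -22/3)
3. B_x = 11/2  [line 2·x + 4/3·y + -5/3 = 0 ∩ |BD|² = 13/36]
4. B_y = -7  [line 2·x + 4/3·y + -5/3 = 0 ∩ |BD|² = 13/36]
   → B = (11/2, -7)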